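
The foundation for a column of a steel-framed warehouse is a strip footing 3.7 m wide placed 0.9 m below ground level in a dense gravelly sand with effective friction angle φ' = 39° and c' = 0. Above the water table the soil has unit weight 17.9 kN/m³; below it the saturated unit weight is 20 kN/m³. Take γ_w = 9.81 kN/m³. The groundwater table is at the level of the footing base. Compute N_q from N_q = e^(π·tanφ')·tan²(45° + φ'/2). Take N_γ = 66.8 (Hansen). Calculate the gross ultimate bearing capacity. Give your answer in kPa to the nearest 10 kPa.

q_ult ≈ 2160 kPa

tan39° = 0.8098, so N_q = e^(π×0.8098)·tan²(64.5°) = 12.731 × 4.395 = 55.96.
Overburden at base level: q = 17.9 × 0.9 = 16.11 kPa.
Below the base the soil is submerged, so the ½γBN_γ term uses γ' = 20 − 9.81 = 10.19 kN/m³.
Surcharge term q·N_q = 16.11 × 55.957 = 901.47 kPa; self-weight term 0.5·γ·B·N_γ = 0.5 × 10.19 × 3.7 × 66.8 = 1259.3 kPa.
q_ult = 901.47 + 1259.3 = 2160.8 kPa.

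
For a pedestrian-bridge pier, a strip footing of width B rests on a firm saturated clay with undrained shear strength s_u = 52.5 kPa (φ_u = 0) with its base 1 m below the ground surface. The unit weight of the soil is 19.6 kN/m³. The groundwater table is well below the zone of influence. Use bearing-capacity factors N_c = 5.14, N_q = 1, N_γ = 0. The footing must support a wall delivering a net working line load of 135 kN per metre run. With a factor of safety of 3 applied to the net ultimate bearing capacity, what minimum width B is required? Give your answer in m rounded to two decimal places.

Effective surcharge at the founding depth q = γ·D_f = 19.6 × 1 = 19.6 kPa.
q_ult = c·N_c + q·N_q
     = 52.5 × 5.14 + 19.6 × 1
     = 269.85 + 19.6 = 289.45 kPa.
For φ = 0 the ½γBN_γ term vanishes, so q_ult is independent of B. q_net = 289.45 − 19.6 = 269.85 kPa; q_all(net) = 269.85/3 = 89.95 kPa.
Required width B = w / q_all(net) = 135 / 89.95 = 1.501 m.

B = 1.50 m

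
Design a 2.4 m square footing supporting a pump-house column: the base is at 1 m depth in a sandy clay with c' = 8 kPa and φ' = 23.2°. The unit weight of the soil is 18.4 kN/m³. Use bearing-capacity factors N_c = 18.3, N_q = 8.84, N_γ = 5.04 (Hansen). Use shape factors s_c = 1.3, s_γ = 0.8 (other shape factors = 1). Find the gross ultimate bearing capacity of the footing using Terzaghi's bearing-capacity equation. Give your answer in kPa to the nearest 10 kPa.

q_ult ≈ 440 kPa

Overburden at base level: q = 18.4 × 1 = 18.4 kPa.
Cohesion term c·N_c·s_c = 8 × 18.3 × 1.3 = 190.32 kPa; surcharge term q·N_q = 18.4 × 8.84 = 162.66 kPa; self-weight term 0.5·γ·B·N_γ·s_γ = 0.5 × 18.4 × 2.4 × 5.04 × 0.8 = 89.027 kPa.
q_ult = 190.32 + 162.66 + 89.027 = 442 kPa.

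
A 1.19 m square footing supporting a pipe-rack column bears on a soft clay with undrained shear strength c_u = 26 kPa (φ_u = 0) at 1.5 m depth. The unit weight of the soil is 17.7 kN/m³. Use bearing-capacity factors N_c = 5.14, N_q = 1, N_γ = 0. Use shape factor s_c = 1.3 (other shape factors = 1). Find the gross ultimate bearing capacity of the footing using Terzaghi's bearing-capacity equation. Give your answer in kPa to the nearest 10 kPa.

q = γ·D_f = 17.7 × 1.5 = 26.55 kPa.
c·N_c·s_c = 26 × 5.14 × 1.3 = 173.73 kPa
q·N_q = 26.55 × 1 = 26.55 kPa
q_ult = 173.73 + 26.55 = 200.28 kPa.

q_ult ≈ 200 kPa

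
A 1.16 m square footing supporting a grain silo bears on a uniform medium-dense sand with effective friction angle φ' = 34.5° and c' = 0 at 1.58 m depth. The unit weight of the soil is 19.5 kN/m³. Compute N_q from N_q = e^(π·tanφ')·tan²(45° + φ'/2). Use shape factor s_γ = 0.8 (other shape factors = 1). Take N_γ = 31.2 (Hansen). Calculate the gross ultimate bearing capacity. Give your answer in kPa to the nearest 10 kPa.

tan34.5° = 0.6873, so N_q = e^(π×0.6873)·tan²(62.25°) = 8.664 × 3.613 = 31.3.
q = γ·D_f = 19.5 × 1.58 = 30.81 kPa.
q·N_q = 30.81 × 31.299 = 964.32 kPa
0.5·γ·B·N_γ·s_γ = 0.5 × 19.5 × 1.16 × 31.2 × 0.8 = 282.3 kPa
q_ult = 964.32 + 282.3 = 1246.6 kPa.

q_ult ≈ 1250 kPa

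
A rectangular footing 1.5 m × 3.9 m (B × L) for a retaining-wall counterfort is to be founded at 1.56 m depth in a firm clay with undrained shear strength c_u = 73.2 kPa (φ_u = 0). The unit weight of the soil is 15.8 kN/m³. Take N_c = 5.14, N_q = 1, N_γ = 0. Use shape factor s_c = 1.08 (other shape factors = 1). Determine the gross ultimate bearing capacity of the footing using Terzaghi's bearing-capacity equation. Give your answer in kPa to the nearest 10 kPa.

q_ult ≈ 430 kPa

q = γ·D_f = 15.8 × 1.56 = 24.648 kPa.
c·N_c·s_c = 73.2 × 5.14 × 1.08 = 406.35 kPa
q·N_q = 24.648 × 1 = 24.648 kPa
q_ult = 406.35 + 24.648 = 431 kPa.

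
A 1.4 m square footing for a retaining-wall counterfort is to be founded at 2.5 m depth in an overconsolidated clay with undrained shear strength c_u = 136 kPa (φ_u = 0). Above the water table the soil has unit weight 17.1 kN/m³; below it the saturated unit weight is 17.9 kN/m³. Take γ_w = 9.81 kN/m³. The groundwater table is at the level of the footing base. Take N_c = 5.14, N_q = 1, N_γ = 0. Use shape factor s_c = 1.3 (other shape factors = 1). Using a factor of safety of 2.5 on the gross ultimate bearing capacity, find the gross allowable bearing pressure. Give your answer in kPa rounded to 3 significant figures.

q_all ≈ 381 kPa

Overburden at base level: q = 17.1 × 2.5 = 42.75 kPa.
Cohesion term c·N_c·s_c = 136 × 5.14 × 1.3 = 908.75 kPa; surcharge term q·N_q = 42.75 × 1 = 42.75 kPa.
q_ult = 908.75 + 42.75 = 951.5 kPa.
q_all = 951.5 / 2.5 = 380.6 kPa.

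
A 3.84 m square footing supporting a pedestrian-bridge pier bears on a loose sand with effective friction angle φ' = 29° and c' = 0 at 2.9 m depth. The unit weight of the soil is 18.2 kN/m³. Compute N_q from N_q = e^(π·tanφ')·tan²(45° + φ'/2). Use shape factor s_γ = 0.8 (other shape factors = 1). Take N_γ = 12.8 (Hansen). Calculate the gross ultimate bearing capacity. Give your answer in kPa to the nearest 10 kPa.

tan29° = 0.5543, so N_q = e^(π×0.5543)·tan²(59.5°) = 5.705 × 2.882 = 16.44.
Effective surcharge at the founding depth q = γ·D_f = 18.2 × 2.9 = 52.78 kPa.
q_ult = q·N_q + 0.5·γ·B·N_γ·s_γ
     = 52.78 × 16.443 + 0.5 × 18.2 × 3.84 × 12.8 × 0.8
     = 867.88 + 357.83 = 1225.7 kPa.

q_ult ≈ 1230 kPa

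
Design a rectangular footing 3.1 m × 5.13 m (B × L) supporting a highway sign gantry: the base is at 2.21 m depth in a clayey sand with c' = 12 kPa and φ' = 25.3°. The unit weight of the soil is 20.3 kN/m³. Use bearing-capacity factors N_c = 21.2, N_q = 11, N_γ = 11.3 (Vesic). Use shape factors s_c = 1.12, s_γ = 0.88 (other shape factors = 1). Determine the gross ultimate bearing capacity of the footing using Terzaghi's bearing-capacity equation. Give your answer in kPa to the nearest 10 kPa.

q_ult ≈ 1090 kPa

Overburden at base level: q = 20.3 × 2.21 = 44.863 kPa.
Cohesion term c·N_c·s_c = 12 × 21.2 × 1.12 = 284.93 kPa; surcharge term q·N_q = 44.863 × 11 = 493.49 kPa; self-weight term 0.5·γ·B·N_γ·s_γ = 0.5 × 20.3 × 3.1 × 11.3 × 0.88 = 312.89 kPa.
q_ult = 284.93 + 493.49 + 312.89 = 1091.3 kPa.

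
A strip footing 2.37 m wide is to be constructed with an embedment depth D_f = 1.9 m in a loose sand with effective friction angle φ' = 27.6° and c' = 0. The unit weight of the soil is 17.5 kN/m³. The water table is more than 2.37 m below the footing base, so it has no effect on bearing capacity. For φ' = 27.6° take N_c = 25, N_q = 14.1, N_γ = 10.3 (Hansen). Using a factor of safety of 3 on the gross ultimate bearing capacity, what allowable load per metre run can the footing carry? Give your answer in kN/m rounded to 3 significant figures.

≈ 539 kN/m

Overburden at base level: q = 17.5 × 1.9 = 33.25 kPa.
Surcharge term q·N_q = 33.25 × 14.1 = 468.82 kPa; self-weight term 0.5·γ·B·N_γ = 0.5 × 17.5 × 2.37 × 10.3 = 213.6 kPa.
q_ult = 468.82 + 213.6 = 682.42 kPa.
Gross allowable pressure q_all = 682.42 / 3 = 227.47 kPa.
Allowable wall load = q_all × B = 227.47 × 2.37 = 539.11 kN per metre run.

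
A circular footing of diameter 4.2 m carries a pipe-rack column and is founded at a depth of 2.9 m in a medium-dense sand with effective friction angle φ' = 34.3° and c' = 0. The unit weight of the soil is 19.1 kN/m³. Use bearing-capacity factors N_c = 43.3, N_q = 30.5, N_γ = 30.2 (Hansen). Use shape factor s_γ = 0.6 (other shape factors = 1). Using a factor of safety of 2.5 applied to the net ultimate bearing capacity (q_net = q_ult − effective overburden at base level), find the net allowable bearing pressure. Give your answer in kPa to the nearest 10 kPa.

q_all(net) ≈ 940 kPa

Effective surcharge at the founding depth q = γ·D_f = 19.1 × 2.9 = 55.39 kPa.
q_ult = q·N_q + 0.5·γ·B·N_γ·s_γ
     = 55.39 × 30.5 + 0.5 × 19.1 × 4.2 × 30.2 × 0.6
     = 1689.4 + 726.79 = 2416.2 kPa.
Net ultimate: q_net = 2416.2 − 55.39 = 2360.8 kPa.
q_all(net) = 2360.8 / 2.5 = 944.32 kPa.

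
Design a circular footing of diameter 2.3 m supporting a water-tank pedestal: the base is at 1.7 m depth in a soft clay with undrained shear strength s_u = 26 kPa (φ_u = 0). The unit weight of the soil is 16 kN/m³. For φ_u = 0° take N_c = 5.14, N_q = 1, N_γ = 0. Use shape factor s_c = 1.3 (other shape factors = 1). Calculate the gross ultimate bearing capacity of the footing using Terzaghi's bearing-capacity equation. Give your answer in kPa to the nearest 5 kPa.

q_ult ≈ 200 kPa

Overburden at base level: q = 16 × 1.7 = 27.2 kPa.
Cohesion term c·N_c·s_c = 26 × 5.14 × 1.3 = 173.73 kPa; surcharge term q·N_q = 27.2 × 1 = 27.2 kPa.
q_ult = 173.73 + 27.2 = 200.93 kPa.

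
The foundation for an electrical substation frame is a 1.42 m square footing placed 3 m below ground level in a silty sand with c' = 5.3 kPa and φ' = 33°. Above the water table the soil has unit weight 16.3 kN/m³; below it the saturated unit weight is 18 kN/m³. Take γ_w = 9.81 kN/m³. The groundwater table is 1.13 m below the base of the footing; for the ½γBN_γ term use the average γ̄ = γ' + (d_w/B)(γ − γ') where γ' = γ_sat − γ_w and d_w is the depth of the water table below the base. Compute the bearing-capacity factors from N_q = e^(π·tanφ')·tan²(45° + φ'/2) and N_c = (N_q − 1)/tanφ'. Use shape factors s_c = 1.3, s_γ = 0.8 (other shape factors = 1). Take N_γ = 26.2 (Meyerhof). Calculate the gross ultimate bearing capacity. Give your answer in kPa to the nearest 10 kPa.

q_ult ≈ 1760 kPa

tan33° = 0.6494, so N_q = e^(π×0.6494)·tan²(61.5°) = 7.692 × 3.392 = 26.09.
N_c = (26.09 − 1)/tan33° = 38.64.
Overburden at base level: q = 16.3 × 3 = 48.9 kPa.
The water table is 1.13 m below the base (< B = 1.42 m), so the ½γBN_γ term uses γ̄ = γ' + (d_w/B)(γ − γ') = 8.19 + (1.13/1.42)(16.3 − 8.19) = 14.644 kN/m³.
Cohesion term c·N_c·s_c = 5.3 × 38.638 × 1.3 = 266.22 kPa; surcharge term q·N_q = 48.9 × 26.092 = 1275.9 kPa; self-weight term 0.5·γ·B·N_γ·s_γ = 0.5 × 14.644 × 1.42 × 26.2 × 0.8 = 217.92 kPa.
q_ult = 266.22 + 1275.9 + 217.92 = 1760 kPa.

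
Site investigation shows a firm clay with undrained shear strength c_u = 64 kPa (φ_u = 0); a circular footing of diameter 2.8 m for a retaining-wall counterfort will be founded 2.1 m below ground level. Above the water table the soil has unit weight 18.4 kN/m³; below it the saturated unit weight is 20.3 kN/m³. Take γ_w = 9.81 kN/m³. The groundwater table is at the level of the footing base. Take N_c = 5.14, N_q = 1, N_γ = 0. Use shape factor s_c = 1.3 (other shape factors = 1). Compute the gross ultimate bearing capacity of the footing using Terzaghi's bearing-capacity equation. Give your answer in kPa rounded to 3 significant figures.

Effective surcharge at the founding depth q = γ·D_f = 18.4 × 2.1 = 38.64 kPa.
q_ult = c·N_c·s_c + q·N_q
     = 64 × 5.14 × 1.3 + 38.64 × 1
     = 427.65 + 38.64 = 466.29 kPa.

q_ult ≈ 466 kPa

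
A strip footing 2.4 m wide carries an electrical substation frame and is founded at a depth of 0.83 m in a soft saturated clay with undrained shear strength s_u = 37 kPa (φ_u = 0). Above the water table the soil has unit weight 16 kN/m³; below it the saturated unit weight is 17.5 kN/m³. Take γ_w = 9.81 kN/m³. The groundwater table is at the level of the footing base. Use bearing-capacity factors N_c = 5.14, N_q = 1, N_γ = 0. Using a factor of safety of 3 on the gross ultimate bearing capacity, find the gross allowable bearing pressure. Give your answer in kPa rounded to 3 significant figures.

q_all ≈ 67.8 kPa

Effective surcharge at the founding depth q = γ·D_f = 16 × 0.83 = 13.28 kPa.
q_ult = c·N_c + q·N_q
     = 37 × 5.14 + 13.28 × 1
     = 190.18 + 13.28 = 203.46 kPa.
q_all = 203.46 / 3 = 67.82 kPa.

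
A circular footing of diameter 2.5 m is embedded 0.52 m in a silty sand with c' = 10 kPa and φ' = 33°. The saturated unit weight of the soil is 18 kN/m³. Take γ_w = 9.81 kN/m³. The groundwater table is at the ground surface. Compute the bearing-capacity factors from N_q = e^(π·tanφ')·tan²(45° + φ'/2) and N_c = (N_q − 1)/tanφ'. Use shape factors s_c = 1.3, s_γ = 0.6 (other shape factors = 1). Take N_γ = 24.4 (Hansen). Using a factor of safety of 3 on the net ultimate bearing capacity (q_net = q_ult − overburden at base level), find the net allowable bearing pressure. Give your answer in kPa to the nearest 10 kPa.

N_q = e^(π·tan33°)·tan²(61.5°) = 26.09; N_c = (N_q − 1)/tanφ' = 38.64.
Water table at ground surface, so effective unit weight γ' = 18 − 9.81 = 8.19 kN/m³ is used throughout; overburden q = 8.19 × 0.52 = 4.2588 kPa; the same γ' applies in the ½γBN_γ term.
Cohesion term c·N_c·s_c = 10 × 38.638 × 1.3 = 502.3 kPa; surcharge term q·N_q = 4.2588 × 26.092 = 111.12 kPa; self-weight term 0.5·γ·B·N_γ·s_γ = 0.5 × 8.19 × 2.5 × 24.4 × 0.6 = 149.88 kPa.
q_ult = 502.3 + 111.12 + 149.88 = 763.3 kPa.
q_net = 763.3 − 4.2588 = 759.04 kPa.
q_all(net) = 759.04 / 3 = 253.01 kPa.

q_all(net) ≈ 250 kPa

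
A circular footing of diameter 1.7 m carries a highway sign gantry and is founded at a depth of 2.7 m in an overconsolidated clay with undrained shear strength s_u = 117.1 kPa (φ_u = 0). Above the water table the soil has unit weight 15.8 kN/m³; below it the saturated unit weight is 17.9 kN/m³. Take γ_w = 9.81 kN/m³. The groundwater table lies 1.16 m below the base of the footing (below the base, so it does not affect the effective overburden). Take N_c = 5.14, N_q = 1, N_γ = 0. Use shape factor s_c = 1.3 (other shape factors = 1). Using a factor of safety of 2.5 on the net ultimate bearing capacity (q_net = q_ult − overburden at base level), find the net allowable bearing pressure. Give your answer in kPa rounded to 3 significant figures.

q_all(net) ≈ 313 kPa

Effective surcharge at the founding depth q = γ·D_f = 15.8 × 2.7 = 42.66 kPa.
q_ult = c·N_c·s_c + q·N_q
     = 117.1 × 5.14 × 1.3 + 42.66 × 1
     = 782.46 + 42.66 = 825.12 kPa.
q_net = 825.12 − 42.66 = 782.46 kPa.
q_all(net) = 782.46 / 2.5 = 312.98 kPa.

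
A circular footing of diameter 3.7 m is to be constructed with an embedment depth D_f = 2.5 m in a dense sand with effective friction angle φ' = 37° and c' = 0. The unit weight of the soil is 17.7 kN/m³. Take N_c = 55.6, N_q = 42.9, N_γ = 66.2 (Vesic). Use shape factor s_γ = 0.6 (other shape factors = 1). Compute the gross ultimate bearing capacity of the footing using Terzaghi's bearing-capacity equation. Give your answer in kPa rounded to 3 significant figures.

Overburden at base level: q = 17.7 × 2.5 = 44.25 kPa.
Surcharge term q·N_q = 44.25 × 42.9 = 1898.3 kPa; self-weight term 0.5·γ·B·N_γ·s_γ = 0.5 × 17.7 × 3.7 × 66.2 × 0.6 = 1300.6 kPa.
q_ult = 1898.3 + 1300.6 = 3199 kPa.

q_ult ≈ 3200 kPa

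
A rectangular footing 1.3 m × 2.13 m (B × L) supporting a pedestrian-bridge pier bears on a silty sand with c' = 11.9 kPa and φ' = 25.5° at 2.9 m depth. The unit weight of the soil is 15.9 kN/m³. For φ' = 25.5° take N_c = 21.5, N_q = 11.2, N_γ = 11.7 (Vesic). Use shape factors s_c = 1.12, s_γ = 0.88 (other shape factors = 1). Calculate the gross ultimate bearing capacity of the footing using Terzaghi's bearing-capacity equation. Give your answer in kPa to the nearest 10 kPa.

q_ult ≈ 910 kPa

Effective surcharge at the founding depth q = γ·D_f = 15.9 × 2.9 = 46.11 kPa.
q_ult = c·N_c·s_c + q·N_q + 0.5·γ·B·N_γ·s_γ
     = 11.9 × 21.5 × 1.12 + 46.11 × 11.2 + 0.5 × 15.9 × 1.3 × 11.7 × 0.88
     = 286.55 + 516.43 + 106.41 = 909.39 kPa.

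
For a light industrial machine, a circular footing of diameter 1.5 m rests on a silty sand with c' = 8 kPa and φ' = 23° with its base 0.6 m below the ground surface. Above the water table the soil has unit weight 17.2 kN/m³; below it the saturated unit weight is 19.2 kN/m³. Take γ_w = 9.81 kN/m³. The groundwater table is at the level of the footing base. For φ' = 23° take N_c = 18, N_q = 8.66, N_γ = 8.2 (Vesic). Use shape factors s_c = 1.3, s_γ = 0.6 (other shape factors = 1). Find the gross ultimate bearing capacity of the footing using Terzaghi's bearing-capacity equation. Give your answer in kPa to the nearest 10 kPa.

q_ult ≈ 310 kPa

q = γ·D_f = 17.2 × 0.6 = 10.32 kPa.
For the ½γBN_γ term take γ' = 19.2 − 9.81 = 9.39 kN/m³ (soil below base is submerged).
c·N_c·s_c = 8 × 18 × 1.3 = 187.2 kPa
q·N_q = 10.32 × 8.66 = 89.371 kPa
0.5·γ·B·N_γ·s_γ = 0.5 × 9.39 × 1.5 × 8.2 × 0.6 = 34.649 kPa
q_ult = 187.2 + 89.371 + 34.649 = 311.22 kPa.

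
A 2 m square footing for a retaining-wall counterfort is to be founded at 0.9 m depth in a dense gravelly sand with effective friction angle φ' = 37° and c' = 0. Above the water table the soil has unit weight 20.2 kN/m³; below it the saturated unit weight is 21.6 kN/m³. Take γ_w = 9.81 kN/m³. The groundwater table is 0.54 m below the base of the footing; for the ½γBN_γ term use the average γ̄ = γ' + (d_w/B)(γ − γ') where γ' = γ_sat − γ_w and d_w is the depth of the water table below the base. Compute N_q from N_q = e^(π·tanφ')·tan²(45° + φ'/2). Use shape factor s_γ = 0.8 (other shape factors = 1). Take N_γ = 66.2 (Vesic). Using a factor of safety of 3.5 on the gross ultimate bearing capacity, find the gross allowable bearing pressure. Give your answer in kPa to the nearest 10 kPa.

q_all ≈ 440 kPa

N_q = e^(π·tan37°)·tan²(63.5°) = 42.92.
Overburden at base level: q = 20.2 × 0.9 = 18.18 kPa.
The water table is 0.54 m below the base (< B = 2 m), so the ½γBN_γ term uses γ̄ = γ' + (d_w/B)(γ − γ') = 11.79 + (0.54/2)(20.2 − 11.79) = 14.061 kN/m³.
Surcharge term q·N_q = 18.18 × 42.92 = 780.28 kPa; self-weight term 0.5·γ·B·N_γ·s_γ = 0.5 × 14.061 × 2 × 66.2 × 0.8 = 744.65 kPa.
q_ult = 780.28 + 744.65 = 1524.9 kPa.
q_all = 1524.9 / 3.5 = 435.7 kPa.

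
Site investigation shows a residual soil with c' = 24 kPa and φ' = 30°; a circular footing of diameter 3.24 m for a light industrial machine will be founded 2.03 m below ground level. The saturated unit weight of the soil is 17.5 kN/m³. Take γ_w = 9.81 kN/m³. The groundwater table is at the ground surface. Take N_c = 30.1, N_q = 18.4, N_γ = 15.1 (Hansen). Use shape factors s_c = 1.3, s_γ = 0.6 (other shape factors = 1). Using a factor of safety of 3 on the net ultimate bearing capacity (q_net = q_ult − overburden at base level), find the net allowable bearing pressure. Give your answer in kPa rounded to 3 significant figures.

q_all(net) ≈ 441 kPa

γ' = 17.5 − 9.81 = 7.69 kN/m³ (submerged throughout). q = 7.69 × 2.03 = 15.611 kPa; the same γ' applies in the ½γBN_γ term.
c·N_c·s_c = 24 × 30.1 × 1.3 = 939.12 kPa
q·N_q = 15.611 × 18.4 = 287.24 kPa
0.5·γ·B·N_γ·s_γ = 0.5 × 7.69 × 3.24 × 15.1 × 0.6 = 112.87 kPa
q_ult = 939.12 + 287.24 + 112.87 = 1339.2 kPa.
q_net = 1339.2 − 15.611 = 1323.6 kPa.
q_all(net) = 1323.6 / 3 = 441.2 kPa.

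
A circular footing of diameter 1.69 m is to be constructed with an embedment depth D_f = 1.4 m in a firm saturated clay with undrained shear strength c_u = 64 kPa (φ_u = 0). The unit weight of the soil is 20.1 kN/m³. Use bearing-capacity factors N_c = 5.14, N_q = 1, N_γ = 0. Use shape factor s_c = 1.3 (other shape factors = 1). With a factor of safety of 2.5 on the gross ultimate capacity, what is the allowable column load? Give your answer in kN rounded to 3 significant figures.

P_all ≈ 409 kN

Effective surcharge at the founding depth q = γ·D_f = 20.1 × 1.4 = 28.14 kPa.
q_ult = c·N_c·s_c + q·N_q
     = 64 × 5.14 × 1.3 + 28.14 × 1
     = 427.65 + 28.14 = 455.79 kPa.
Gross allowable pressure q_all = 455.79 / 2.5 = 182.32 kPa.
Footing area = 2.2432 m², so allowable column load = 182.32 × 2.2432 = 408.97 kN.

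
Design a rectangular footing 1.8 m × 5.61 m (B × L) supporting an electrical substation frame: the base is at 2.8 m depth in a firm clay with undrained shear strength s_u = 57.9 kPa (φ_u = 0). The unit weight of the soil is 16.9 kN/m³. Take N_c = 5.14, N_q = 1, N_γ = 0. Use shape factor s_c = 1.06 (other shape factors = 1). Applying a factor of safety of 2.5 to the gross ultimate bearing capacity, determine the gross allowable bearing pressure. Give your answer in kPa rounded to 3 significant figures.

q_all ≈ 145 kPa

q = γ·D_f = 16.9 × 2.8 = 47.32 kPa.
c·N_c·s_c = 57.9 × 5.14 × 1.06 = 315.46 kPa
q·N_q = 47.32 × 1 = 47.32 kPa
q_ult = 315.46 + 47.32 = 362.78 kPa.
q_all = q_ult / FS = 362.78 / 2.5 = 145.11 kPa.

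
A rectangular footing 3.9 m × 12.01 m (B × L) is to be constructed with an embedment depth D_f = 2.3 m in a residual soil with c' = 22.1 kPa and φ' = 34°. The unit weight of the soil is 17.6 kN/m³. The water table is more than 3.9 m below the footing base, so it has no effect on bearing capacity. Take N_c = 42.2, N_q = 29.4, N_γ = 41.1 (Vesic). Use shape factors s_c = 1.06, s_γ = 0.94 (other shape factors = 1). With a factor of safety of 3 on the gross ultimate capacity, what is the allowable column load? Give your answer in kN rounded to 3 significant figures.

Effective surcharge at the founding depth q = γ·D_f = 17.6 × 2.3 = 40.48 kPa.
q_ult = c·N_c·s_c + q·N_q + 0.5·γ·B·N_γ·s_γ
     = 22.1 × 42.2 × 1.06 + 40.48 × 29.4 + 0.5 × 17.6 × 3.9 × 41.1 × 0.94
     = 988.58 + 1190.1 + 1325.9 = 3504.6 kPa.
Gross allowable pressure q_all = 3504.6 / 3 = 1168.2 kPa.
Footing area = 46.839 m², so allowable column load = 1168.2 × 46.839 = 54717 kN.

P_all ≈ 54700 kN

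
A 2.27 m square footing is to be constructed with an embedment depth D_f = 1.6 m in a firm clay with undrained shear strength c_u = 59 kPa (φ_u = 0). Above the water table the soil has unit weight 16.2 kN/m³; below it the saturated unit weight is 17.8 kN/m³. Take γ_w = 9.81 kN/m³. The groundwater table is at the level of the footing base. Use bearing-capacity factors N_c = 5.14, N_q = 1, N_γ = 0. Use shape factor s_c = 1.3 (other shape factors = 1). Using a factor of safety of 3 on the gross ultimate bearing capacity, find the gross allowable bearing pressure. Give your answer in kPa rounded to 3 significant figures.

q = γ·D_f = 16.2 × 1.6 = 25.92 kPa.
c·N_c·s_c = 59 × 5.14 × 1.3 = 394.24 kPa
q·N_q = 25.92 × 1 = 25.92 kPa
q_ult = 394.24 + 25.92 = 420.16 kPa.
q_all = 420.16 / 3 = 140.05 kPa.

q_all ≈ 140 kPa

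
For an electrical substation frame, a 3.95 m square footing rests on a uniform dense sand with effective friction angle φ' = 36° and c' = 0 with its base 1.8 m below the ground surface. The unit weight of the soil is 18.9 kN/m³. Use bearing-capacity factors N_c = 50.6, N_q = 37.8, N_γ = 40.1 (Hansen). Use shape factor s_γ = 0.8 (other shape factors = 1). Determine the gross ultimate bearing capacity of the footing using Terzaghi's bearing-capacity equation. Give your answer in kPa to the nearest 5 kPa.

q_ult ≈ 2485 kPa

Overburden at base level: q = 18.9 × 1.8 = 34.02 kPa.
Surcharge term q·N_q = 34.02 × 37.8 = 1286 kPa; self-weight term 0.5·γ·B·N_γ·s_γ = 0.5 × 18.9 × 3.95 × 40.1 × 0.8 = 1197.5 kPa.
q_ult = 1286 + 1197.5 = 2483.4 kPa.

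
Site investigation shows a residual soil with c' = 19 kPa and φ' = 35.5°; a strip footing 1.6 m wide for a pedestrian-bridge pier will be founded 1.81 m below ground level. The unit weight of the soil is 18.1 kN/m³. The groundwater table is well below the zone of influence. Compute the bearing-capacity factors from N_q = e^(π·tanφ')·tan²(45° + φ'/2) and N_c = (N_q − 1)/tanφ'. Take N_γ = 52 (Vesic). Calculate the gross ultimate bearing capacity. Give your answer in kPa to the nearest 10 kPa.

tan35.5° = 0.7133, so N_q = e^(π×0.7133)·tan²(62.75°) = 9.402 × 3.77 = 35.44.
N_c = (35.44 − 1)/tan35.5° = 48.29.
Effective surcharge at the founding depth q = γ·D_f = 18.1 × 1.81 = 32.761 kPa.
q_ult = c·N_c + q·N_q + 0.5·γ·B·N_γ
     = 19 × 48.287 + 32.761 × 35.443 + 0.5 × 18.1 × 1.6 × 52
     = 917.45 + 1161.1 + 752.96 = 2831.6 kPa.

q_ult ≈ 2830 kPa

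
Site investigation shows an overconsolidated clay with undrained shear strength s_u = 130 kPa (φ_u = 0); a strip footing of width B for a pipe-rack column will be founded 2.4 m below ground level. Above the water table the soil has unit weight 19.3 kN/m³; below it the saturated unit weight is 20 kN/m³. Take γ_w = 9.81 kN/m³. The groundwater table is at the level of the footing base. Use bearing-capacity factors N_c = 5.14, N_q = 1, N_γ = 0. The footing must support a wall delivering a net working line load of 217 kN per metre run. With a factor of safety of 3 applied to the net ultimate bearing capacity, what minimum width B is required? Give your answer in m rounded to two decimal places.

q = γ·D_f = 19.3 × 2.4 = 46.32 kPa.
c·N_c = 130 × 5.14 = 668.2 kPa
q·N_q = 46.32 × 1 = 46.32 kPa
q_ult = 668.2 + 46.32 = 714.52 kPa.
For φ = 0 the ½γBN_γ term vanishes, so q_ult is independent of B. q_net = 714.52 − 46.32 = 668.2 kPa; q_all(net) = 668.2/3 = 222.73 kPa.
Required width B = w / q_all(net) = 217 / 222.73 = 0.974 m.

B = 0.97 m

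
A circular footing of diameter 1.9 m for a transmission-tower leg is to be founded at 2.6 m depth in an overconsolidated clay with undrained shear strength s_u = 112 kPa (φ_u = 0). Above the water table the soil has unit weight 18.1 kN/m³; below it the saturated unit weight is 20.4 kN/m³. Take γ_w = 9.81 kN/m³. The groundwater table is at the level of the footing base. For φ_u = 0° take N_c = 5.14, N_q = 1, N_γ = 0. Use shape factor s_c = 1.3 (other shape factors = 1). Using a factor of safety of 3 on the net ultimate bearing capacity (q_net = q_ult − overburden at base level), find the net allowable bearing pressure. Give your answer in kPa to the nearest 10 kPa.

q_all(net) ≈ 250 kPa

Effective surcharge at the founding depth q = γ·D_f = 18.1 × 2.6 = 47.06 kPa.
q_ult = c·N_c·s_c + q·N_q
     = 112 × 5.14 × 1.3 + 47.06 × 1
     = 748.38 + 47.06 = 795.44 kPa.
q_net = 795.44 − 47.06 = 748.38 kPa.
q_all(net) = 748.38 / 3 = 249.46 kPa.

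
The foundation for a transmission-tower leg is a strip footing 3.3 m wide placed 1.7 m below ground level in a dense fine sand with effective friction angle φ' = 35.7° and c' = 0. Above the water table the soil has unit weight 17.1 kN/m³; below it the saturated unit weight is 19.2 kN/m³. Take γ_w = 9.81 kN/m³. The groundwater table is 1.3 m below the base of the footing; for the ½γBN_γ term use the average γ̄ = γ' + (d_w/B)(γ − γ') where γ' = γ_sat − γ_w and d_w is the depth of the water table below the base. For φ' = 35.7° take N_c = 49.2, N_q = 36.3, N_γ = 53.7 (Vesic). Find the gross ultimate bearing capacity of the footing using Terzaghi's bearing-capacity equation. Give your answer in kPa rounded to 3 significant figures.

q_ult ≈ 2160 kPa

q = γ·D_f = 17.1 × 1.7 = 29.07 kPa.
γ' = 9.39 kN/m³; averaging over the depth B below the base, γ̄ = γ' + (d_w/B)(γ − γ') = 12.427 kN/m³.
q·N_q = 29.07 × 36.3 = 1055.2 kPa
0.5·γ·B·N_γ = 0.5 × 12.427 × 3.3 × 53.7 = 1101.1 kPa
q_ult = 1055.2 + 1101.1 = 2156.4 kPa.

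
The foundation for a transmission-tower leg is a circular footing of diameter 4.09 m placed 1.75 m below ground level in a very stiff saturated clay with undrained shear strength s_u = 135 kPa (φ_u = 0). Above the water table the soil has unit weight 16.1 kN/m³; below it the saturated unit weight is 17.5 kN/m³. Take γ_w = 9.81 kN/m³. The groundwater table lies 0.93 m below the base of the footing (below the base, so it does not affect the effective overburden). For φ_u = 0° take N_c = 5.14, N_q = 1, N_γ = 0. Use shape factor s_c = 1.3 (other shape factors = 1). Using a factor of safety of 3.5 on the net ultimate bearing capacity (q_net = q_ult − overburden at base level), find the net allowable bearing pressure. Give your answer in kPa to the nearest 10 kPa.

q = γ·D_f = 16.1 × 1.75 = 28.175 kPa.
c·N_c·s_c = 135 × 5.14 × 1.3 = 902.07 kPa
q·N_q = 28.175 × 1 = 28.175 kPa
q_ult = 902.07 + 28.175 = 930.25 kPa.
q_net = 930.25 − 28.175 = 902.07 kPa.
q_all(net) = 902.07 / 3.5 = 257.73 kPa.

q_all(net) ≈ 260 kPa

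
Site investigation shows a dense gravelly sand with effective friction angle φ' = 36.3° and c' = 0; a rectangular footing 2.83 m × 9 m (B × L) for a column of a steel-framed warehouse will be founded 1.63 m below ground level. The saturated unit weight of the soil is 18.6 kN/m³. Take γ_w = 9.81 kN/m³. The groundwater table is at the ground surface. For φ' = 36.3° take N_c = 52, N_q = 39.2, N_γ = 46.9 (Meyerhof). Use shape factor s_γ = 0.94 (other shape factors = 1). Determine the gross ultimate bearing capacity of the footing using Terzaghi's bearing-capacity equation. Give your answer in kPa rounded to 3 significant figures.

q_ult ≈ 1110 kPa

Water table at ground surface, so effective unit weight γ' = 18.6 − 9.81 = 8.79 kN/m³ is used throughout; overburden q = 8.79 × 1.63 = 14.328 kPa; the same γ' applies in the ½γBN_γ term.
Surcharge term q·N_q = 14.328 × 39.2 = 561.65 kPa; self-weight term 0.5·γ·B·N_γ·s_γ = 0.5 × 8.79 × 2.83 × 46.9 × 0.94 = 548.34 kPa.
q_ult = 561.65 + 548.34 = 1110 kPa.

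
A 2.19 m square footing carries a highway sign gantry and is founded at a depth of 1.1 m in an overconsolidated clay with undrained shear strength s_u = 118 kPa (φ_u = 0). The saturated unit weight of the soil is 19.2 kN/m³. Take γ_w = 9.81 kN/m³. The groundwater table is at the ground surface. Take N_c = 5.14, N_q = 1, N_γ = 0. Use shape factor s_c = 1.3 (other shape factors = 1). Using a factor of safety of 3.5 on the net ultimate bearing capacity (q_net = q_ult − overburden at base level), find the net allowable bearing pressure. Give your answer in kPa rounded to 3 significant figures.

q_all(net) ≈ 225 kPa

γ' = 19.2 − 9.81 = 9.39 kN/m³ (submerged throughout). q = 9.39 × 1.1 = 10.329 kPa.
c·N_c·s_c = 118 × 5.14 × 1.3 = 788.48 kPa
q·N_q = 10.329 × 1 = 10.329 kPa
q_ult = 788.48 + 10.329 = 798.8 kPa.
q_net = 798.8 − 10.329 = 788.48 kPa.
q_all(net) = 788.48 / 3.5 = 225.28 kPa.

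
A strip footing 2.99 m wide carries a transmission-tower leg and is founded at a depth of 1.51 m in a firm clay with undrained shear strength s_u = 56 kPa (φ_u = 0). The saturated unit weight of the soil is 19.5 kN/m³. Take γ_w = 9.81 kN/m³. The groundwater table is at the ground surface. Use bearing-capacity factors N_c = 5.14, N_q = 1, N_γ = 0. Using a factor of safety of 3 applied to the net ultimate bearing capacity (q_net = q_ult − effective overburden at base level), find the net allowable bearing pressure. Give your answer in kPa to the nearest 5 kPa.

q_all(net) ≈ 95 kPa

γ' = 19.5 − 9.81 = 9.69 kN/m³ (submerged throughout). q = 9.69 × 1.51 = 14.632 kPa.
c·N_c = 56 × 5.14 = 287.84 kPa
q·N_q = 14.632 × 1 = 14.632 kPa
q_ult = 287.84 + 14.632 = 302.47 kPa.
Net ultimate: q_net = 302.47 − 14.632 = 287.84 kPa.
q_all(net) = 287.84 / 3 = 95.947 kPa.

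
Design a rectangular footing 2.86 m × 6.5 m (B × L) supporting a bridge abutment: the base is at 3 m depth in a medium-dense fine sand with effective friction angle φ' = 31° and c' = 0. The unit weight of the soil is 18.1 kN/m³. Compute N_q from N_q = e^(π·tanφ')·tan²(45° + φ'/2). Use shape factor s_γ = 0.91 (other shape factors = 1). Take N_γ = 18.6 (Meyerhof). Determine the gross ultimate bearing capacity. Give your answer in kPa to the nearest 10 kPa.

tan31° = 0.6009, so N_q = e^(π×0.6009)·tan²(60.5°) = 6.604 × 3.124 = 20.63.
q = γ·D_f = 18.1 × 3 = 54.3 kPa.
q·N_q = 54.3 × 20.631 = 1120.3 kPa
0.5·γ·B·N_γ·s_γ = 0.5 × 18.1 × 2.86 × 18.6 × 0.91 = 438.1 kPa
q_ult = 1120.3 + 438.1 = 1558.3 kPa.

q_ult ≈ 1560 kPa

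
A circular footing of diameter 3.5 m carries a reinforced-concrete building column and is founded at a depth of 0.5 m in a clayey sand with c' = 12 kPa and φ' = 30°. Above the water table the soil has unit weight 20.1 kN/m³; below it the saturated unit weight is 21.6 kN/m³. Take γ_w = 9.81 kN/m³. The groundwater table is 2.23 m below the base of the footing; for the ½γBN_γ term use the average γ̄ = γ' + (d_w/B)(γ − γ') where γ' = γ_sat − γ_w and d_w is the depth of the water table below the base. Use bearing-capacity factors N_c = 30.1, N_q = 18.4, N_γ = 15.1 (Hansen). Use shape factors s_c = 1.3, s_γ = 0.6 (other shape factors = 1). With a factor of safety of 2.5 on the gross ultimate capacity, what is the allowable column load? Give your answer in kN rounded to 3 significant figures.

P_all ≈ 3560 kN

Overburden at base level: q = 20.1 × 0.5 = 10.05 kPa.
The water table is 2.23 m below the base (< B = 3.5 m), so the ½γBN_γ term uses γ̄ = γ' + (d_w/B)(γ − γ') = 11.79 + (2.23/3.5)(20.1 − 11.79) = 17.085 kN/m³.
Cohesion term c·N_c·s_c = 12 × 30.1 × 1.3 = 469.56 kPa; surcharge term q·N_q = 10.05 × 18.4 = 184.92 kPa; self-weight term 0.5·γ·B·N_γ·s_γ = 0.5 × 17.085 × 3.5 × 15.1 × 0.6 = 270.88 kPa.
q_ult = 469.56 + 184.92 + 270.88 = 925.36 kPa.
Gross allowable pressure q_all = 925.36 / 2.5 = 370.14 kPa.
Footing area = 9.6211 m², so allowable column load = 370.14 × 9.6211 = 3561.2 kN.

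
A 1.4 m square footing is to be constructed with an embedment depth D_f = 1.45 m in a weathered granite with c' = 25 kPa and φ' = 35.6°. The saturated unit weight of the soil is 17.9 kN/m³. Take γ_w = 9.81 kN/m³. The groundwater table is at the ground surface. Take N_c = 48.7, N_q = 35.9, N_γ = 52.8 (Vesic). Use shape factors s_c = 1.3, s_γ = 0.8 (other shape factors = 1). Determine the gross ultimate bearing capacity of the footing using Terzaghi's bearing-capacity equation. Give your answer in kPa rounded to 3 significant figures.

q_ult ≈ 2240 kPa

Water table at ground surface, so effective unit weight γ' = 17.9 − 9.81 = 8.09 kN/m³ is used throughout; overburden q = 8.09 × 1.45 = 11.73 kPa; the same γ' applies in the ½γBN_γ term.
Cohesion term c·N_c·s_c = 25 × 48.7 × 1.3 = 1582.8 kPa; surcharge term q·N_q = 11.73 × 35.9 = 421.12 kPa; self-weight term 0.5·γ·B·N_γ·s_γ = 0.5 × 8.09 × 1.4 × 52.8 × 0.8 = 239.21 kPa.
q_ult = 1582.8 + 421.12 + 239.21 = 2243.1 kPa.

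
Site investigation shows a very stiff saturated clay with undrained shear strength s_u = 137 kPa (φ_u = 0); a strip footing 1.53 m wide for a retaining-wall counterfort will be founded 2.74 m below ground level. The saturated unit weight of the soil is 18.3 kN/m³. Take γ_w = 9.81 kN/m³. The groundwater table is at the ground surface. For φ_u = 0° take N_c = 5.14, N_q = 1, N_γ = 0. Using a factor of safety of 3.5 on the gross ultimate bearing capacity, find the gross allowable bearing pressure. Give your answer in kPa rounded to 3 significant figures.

γ' = 18.3 − 9.81 = 8.49 kN/m³ (submerged throughout). q = 8.49 × 2.74 = 23.263 kPa.
c·N_c = 137 × 5.14 = 704.18 kPa
q·N_q = 23.263 × 1 = 23.263 kPa
q_ult = 704.18 + 23.263 = 727.44 kPa.
q_all = 727.44 / 3.5 = 207.84 kPa.

q_all ≈ 208 kPa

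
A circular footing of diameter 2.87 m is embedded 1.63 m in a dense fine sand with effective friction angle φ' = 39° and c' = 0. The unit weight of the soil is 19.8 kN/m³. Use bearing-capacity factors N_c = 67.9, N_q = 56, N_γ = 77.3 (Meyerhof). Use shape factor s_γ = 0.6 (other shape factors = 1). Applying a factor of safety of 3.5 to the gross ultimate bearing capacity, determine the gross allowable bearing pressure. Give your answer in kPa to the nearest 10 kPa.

Effective surcharge at the founding depth q = γ·D_f = 19.8 × 1.63 = 32.274 kPa.
q_ult = q·N_q + 0.5·γ·B·N_γ·s_γ
     = 32.274 × 56 + 0.5 × 19.8 × 2.87 × 77.3 × 0.6
     = 1807.3 + 1317.8 = 3125.1 kPa.
q_all = q_ult / FS = 3125.1 / 3.5 = 892.9 kPa.

q_all ≈ 890 kPa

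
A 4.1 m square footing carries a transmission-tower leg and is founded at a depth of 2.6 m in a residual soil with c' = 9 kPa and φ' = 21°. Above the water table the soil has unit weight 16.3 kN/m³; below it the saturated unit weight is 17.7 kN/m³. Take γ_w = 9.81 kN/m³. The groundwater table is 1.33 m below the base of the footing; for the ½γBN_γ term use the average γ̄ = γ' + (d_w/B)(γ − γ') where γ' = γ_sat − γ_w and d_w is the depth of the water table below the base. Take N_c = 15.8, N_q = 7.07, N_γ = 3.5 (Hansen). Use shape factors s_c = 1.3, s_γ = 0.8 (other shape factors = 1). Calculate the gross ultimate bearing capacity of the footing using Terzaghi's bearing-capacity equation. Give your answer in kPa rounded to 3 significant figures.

q_ult ≈ 545 kPa

q = γ·D_f = 16.3 × 2.6 = 42.38 kPa.
γ' = 7.89 kN/m³; averaging over the depth B below the base, γ̄ = γ' + (d_w/B)(γ − γ') = 10.618 kN/m³.
c·N_c·s_c = 9 × 15.8 × 1.3 = 184.86 kPa
q·N_q = 42.38 × 7.07 = 299.63 kPa
0.5·γ·B·N_γ·s_γ = 0.5 × 10.618 × 4.1 × 3.5 × 0.8 = 60.948 kPa
q_ult = 184.86 + 299.63 + 60.948 = 545.43 kPa.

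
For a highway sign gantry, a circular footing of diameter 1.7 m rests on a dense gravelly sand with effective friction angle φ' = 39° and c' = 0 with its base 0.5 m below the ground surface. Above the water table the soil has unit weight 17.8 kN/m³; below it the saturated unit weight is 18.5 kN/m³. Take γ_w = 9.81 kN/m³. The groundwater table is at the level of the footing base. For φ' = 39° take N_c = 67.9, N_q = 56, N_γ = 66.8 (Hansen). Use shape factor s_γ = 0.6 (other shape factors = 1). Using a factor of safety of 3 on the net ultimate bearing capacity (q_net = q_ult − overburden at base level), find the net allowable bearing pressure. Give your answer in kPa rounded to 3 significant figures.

q = γ·D_f = 17.8 × 0.5 = 8.9 kPa.
For the ½γBN_γ term take γ' = 18.5 − 9.81 = 8.69 kN/m³ (soil below base is submerged).
q·N_q = 8.9 × 56 = 498.4 kPa
0.5·γ·B·N_γ·s_γ = 0.5 × 8.69 × 1.7 × 66.8 × 0.6 = 296.05 kPa
q_ult = 498.4 + 296.05 = 794.45 kPa.
q_net = 794.45 − 8.9 = 785.55 kPa.
q_all(net) = 785.55 / 3 = 261.85 kPa.

q_all(net) ≈ 262 kPa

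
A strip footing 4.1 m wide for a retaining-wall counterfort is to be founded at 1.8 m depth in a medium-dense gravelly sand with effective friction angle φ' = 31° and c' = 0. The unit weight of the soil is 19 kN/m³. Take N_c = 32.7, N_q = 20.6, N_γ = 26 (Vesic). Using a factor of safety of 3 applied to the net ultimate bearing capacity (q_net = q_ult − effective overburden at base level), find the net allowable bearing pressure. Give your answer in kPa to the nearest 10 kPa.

Overburden at base level: q = 19 × 1.8 = 34.2 kPa.
Surcharge term q·N_q = 34.2 × 20.6 = 704.52 kPa; self-weight term 0.5·γ·B·N_γ = 0.5 × 19 × 4.1 × 26 = 1012.7 kPa.
q_ult = 704.52 + 1012.7 = 1717.2 kPa.
Net ultimate: q_net = 1717.2 − 34.2 = 1683 kPa.
q_all(net) = 1683 / 3 = 561.01 kPa.

q_all(net) ≈ 560 kPa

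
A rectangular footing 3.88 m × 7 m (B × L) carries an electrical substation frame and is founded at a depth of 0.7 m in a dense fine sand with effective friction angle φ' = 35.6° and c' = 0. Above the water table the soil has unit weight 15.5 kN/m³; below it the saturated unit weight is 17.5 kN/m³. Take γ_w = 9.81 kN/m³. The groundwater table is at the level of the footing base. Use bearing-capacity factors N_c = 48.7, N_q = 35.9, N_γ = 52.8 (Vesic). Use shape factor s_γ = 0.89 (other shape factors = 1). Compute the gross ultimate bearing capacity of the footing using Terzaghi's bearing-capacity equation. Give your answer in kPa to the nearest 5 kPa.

Overburden at base level: q = 15.5 × 0.7 = 10.85 kPa.
Below the base the soil is submerged, so the ½γBN_γ term uses γ' = 17.5 − 9.81 = 7.69 kN/m³.
Surcharge term q·N_q = 10.85 × 35.9 = 389.51 kPa; self-weight term 0.5·γ·B·N_γ·s_γ = 0.5 × 7.69 × 3.88 × 52.8 × 0.89 = 701.05 kPa.
q_ult = 389.51 + 701.05 = 1090.6 kPa.

q_ult ≈ 1090 kPa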